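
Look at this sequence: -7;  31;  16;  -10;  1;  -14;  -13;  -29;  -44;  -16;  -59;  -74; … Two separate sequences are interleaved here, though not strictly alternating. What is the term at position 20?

-149

Reading positions in blocks of 3 reveals the pattern ABB — 2 tracks woven together.
Track A: -7, -10, -13, -16. Linear: a_n = -4 − 3·n.
Track B: 31, 16, 1, -14, -29, -44, -59, -74. Linear: a_n = 46 − 15·n.
Term 20 comes from track B (its 13th entry): -149.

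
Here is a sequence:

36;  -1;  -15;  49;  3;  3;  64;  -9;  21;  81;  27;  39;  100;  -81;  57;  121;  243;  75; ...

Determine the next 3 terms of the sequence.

Taking every 3rd term gives 3 separate tracks.
Stream A: 36, 49, 64, 81, 100, 121 (perfect squares starting at 6²).
Stream B: -1, 3, -9, 27, -81, 243 (geometric with ratio -3).
Stream C: -15, 3, 21, 39, 57, 75 (arithmetic, step +18).
Position 19 falls in stream A as its term 7, giving 144.
The 20th slot belongs to stream B; its 7th term is -729.
Position 21 → stream C, term 7 = 93.

144, -729, 93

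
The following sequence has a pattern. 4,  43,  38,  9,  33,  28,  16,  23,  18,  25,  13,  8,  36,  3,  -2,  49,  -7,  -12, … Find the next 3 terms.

64, -17, -22

Reading positions in blocks of 3 reveals the pattern ABB — 2 tracks woven together.
Stream A: 4, 9, 16, 25, 36, 49 (perfect squares starting at 2²).
Stream B: 43, 38, 33, 28, 23, 18, 13, 8, 3, -2, -7, -12 (arithmetic with common difference −5).
Position 19 → stream A, term 7 = 64.
Position 20 falls in stream B as its term 13, giving -17.
Position 21 → stream B, term 14 = -22.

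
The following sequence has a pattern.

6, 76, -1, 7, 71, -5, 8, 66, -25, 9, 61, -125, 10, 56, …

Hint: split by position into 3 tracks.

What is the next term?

-625

Taking every 3rd term gives 3 separate tracks.
Subsequence A: 6, 7, 8, 9, 10. Adding 1 each time.
Subsequence B: 76, 71, 66, 61, 56. Arithmetic, step −5.
Subsequence C: -1, -5, -25, -125. Geometric with ratio 5.
The 15th slot belongs to subsequence C; its 5th term is -625.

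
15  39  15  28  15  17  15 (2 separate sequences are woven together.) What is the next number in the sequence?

6

The terms cycle through 2 interleaved subsequences.
Subsequence A = 15, 15, 15, 15: the constant sequence 15.
Subsequence B = 39, 28, 17: subtracting 11 each time.
Position 8 → subsequence B, term 4 = 6.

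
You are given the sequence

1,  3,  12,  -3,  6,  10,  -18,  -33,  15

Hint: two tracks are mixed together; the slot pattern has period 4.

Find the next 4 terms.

21, -48, -63, 28

Positions follow the repeating pattern AABB; grouping by letter gives 2 tracks.
Stream A = 1, 3, 6, 10, 15: the triangular numbers T_1, T_2, ….
Stream B = 12, -3, -18, -33: arithmetic, step −15.
Position 10 falls in stream A as its term 6, giving 21.
Position 11 falls in stream B as its term 5, giving -48.
Position 12 falls in stream B as its term 6, giving -63.
Term 13 comes from stream A (its 7th entry): 28.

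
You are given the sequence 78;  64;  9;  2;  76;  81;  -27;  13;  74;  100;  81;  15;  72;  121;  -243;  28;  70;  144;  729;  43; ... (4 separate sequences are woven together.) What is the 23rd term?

-2187

Read the sequence 4 terms at a time; column i is its own pattern.
Track A is 78, 76, 74, 72, 70, which is arithmetic, step −2.
Track B is 64, 81, 100, 121, 144, which is perfect squares starting at 8².
Track C is 9, -27, 81, -243, 729, which is geometric with ratio -3.
Track D is 2, 13, 15, 28, 43, which is a Fibonacci-like recurrence a_n = a_{n-1} + a_{n-2}.
Term 23 comes from track C (its 6th entry): -2187.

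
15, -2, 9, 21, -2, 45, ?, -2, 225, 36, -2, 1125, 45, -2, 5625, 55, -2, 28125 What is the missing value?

Split by position mod 3: positions 1, 4, 7, … form one track, and each other residue class forms its own.
Track A: 15, 21, ?, 36, 45, 55 — triangular numbers starting at T_5.
Track B: -2, -2, -2, -2, -2, -2 — constant -2.
Track C: 9, 45, 225, 1125, 5625, 28125 — geometric, ×5 each step.
Filling track A at index 3 by its rule yields 28.

28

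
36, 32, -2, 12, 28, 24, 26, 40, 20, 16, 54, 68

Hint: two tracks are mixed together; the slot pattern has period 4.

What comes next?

12

The slot pattern repeats as AABB (period 4), so there are 2 interleaved tracks.
Stream A = 36, 32, 28, 24, 20, 16: arithmetic with common difference −4.
Stream B = -2, 12, 26, 40, 54, 68: adding 14 each time.
Term 13 comes from stream A (its 7th entry): 12.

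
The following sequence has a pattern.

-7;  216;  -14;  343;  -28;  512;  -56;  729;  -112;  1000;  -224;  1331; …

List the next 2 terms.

Positions 1, 3, 5, … form one subsequence and positions 2, 4, 6, … form another.
Subsequence A is -7, -14, -28, -56, -112, -224, which is geometric, ×2 each step.
Subsequence B is 216, 343, 512, 729, 1000, 1331, which is consecutive cubes n³ from n = 6.
Term 13 comes from subsequence A (its 7th entry): -448.
Position 14 falls in subsequence B as its term 7, giving 1728.

-448, 1728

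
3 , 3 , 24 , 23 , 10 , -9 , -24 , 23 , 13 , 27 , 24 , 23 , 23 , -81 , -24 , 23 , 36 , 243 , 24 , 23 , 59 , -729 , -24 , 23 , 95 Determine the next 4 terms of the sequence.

Taking every 4th term gives 4 separate tracks.
Track A is 3, 10, 13, 23, 36, 59, 95, which is Fibonacci-style (each term is the sum of the two before it).
Track B is 3, -9, 27, -81, 243, -729, which is multiplying by -3 each time.
Track C is 24, -24, 24, -24, 24, -24, which is oscillating between 24 and -24.
Track D is 23, 23, 23, 23, 23, 23, which is constant 23.
Position 26 → track B, term 7 = 2187.
Position 27 falls in track C as its term 7, giving 24.
Term 28 comes from track D (its 7th entry): 23.
Position 29 falls in track A as its term 8, giving 154.

2187, 24, 23, 154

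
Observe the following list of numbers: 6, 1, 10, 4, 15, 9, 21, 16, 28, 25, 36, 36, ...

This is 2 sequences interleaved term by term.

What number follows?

45

Odd-indexed and even-indexed terms follow separate rules.
Track A: 6, 10, 15, 21, 28, 36 — triangular numbers n(n+1)/2 for n = 3, 4, ….
Track B: 1, 4, 9, 16, 25, 36 — perfect squares starting at 1².
Term 13 comes from track A (its 7th entry): 45.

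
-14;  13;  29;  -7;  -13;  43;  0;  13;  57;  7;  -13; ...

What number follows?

71

Split by position mod 3 into 3 tracks.
Track A = -14, -7, 0, 7: arithmetic with common difference +7.
Track B = 13, -13, 13, -13: the oscillation 13·(−1)^(n+1).
Track C = 29, 43, 57: adding 14 each time.
Position 12 → track C, term 4 = 71.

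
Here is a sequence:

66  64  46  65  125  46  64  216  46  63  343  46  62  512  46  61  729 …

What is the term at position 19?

Split by position mod 3 into 3 tracks.
Track A: 66, 65, 64, 63, 62, 61. Arithmetic with common difference −1.
Track B: 64, 125, 216, 343, 512, 729. Consecutive cubes n³ from n = 4.
Track C: 46, 46, 46, 46, 46. Always 46.
Position 19 → track A, term 7 = 60.

60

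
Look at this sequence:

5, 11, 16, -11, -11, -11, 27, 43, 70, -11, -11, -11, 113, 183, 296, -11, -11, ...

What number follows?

Positions follow the repeating pattern AAABBB; grouping by letter gives 2 tracks.
Track A: 5, 11, 16, 27, 43, 70, 113, 183, 296 — a Fibonacci-like recurrence a_n = a_{n-1} + a_{n-2}.
Track B: -11, -11, -11, -11, -11, -11, -11, -11 — the constant sequence -11.
The 18th slot belongs to track B; its 9th term is -11.

-11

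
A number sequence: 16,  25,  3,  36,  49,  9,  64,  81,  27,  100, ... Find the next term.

Positions follow the repeating pattern AAB; grouping by letter gives 2 tracks.
Subsequence A is 16, 25, 36, 49, 64, 81, 100, which is perfect squares starting at 4².
Subsequence B is 3, 9, 27, which is powers of 3.
Position 11 falls in subsequence A as its term 8, giving 121.

121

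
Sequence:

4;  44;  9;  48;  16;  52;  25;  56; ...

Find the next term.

Taking every 2nd term gives 2 separate tracks.
Stream A is 4, 9, 16, 25, which is perfect squares starting at 2².
Stream B is 44, 48, 52, 56, which is arithmetic, step +4.
Position 9 falls in stream A as its term 5, giving 36.

36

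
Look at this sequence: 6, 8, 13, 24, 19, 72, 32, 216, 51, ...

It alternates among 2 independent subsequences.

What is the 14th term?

5832

The terms cycle through 2 interleaved subsequences.
Stream A: 6, 13, 19, 32, 51. Fibonacci-style (each term is the sum of the two before it).
Stream B: 8, 24, 72, 216. Multiplying by 3 each time.
Term 14 comes from stream B (its 7th entry): 5832.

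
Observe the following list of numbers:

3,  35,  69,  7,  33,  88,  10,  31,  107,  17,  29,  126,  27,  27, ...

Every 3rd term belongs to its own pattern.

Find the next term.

Split by position mod 3 into 3 tracks.
Track A = 3, 7, 10, 17, 27: each term equals the sum of the previous two.
Track B = 35, 33, 31, 29, 27: linear: a_n = 37 − 2·n.
Track C = 69, 88, 107, 126: arithmetic, step +19.
Position 15 → track C, term 5 = 145.

145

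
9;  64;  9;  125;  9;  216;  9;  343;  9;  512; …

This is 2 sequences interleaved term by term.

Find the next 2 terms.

9, 729

Positions 1, 3, 5, … form one subsequence and positions 2, 4, 6, … form another.
Stream A: 9, 9, 9, 9, 9 (constant 9).
Stream B: 64, 125, 216, 343, 512 (perfect cubes starting at 4³).
Term 11 comes from stream A (its 6th entry): 9.
Term 12 comes from stream B (its 6th entry): 729.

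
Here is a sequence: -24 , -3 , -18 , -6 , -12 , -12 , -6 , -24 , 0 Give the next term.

Odd-indexed and even-indexed terms follow separate rules.
Subsequence A = -24, -18, -12, -6, 0: adding 6 each time.
Subsequence B = -3, -6, -12, -24: geometric, ×2 each step.
The 10th slot belongs to subsequence B; its 5th term is -48.

-48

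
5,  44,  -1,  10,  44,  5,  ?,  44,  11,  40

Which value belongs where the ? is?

20

Split by position mod 3 into 3 tracks.
Stream A = 5, 10, ?, 40: geometric with ratio 2.
Stream B = 44, 44, 44: constant 44.
Stream C = -1, 5, 11: arithmetic with common difference +6.
Stream A's pattern makes the blank 20.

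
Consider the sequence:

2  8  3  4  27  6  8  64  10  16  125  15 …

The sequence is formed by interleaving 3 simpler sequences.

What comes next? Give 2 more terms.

The terms cycle through 3 interleaved subsequences.
Track A: 2, 4, 8, 16 — a geometric progression (common ratio 2).
Track B: 8, 27, 64, 125 — consecutive cubes n³ from n = 2.
Track C: 3, 6, 10, 15 — triangular numbers starting at T_2.
Position 13 falls in track A as its term 5, giving 32.
Position 14 → track B, term 5 = 216.

32, 216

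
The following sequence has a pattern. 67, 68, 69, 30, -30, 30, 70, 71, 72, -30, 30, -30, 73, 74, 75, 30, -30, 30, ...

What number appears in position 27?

81

Positions follow the repeating pattern AAABBB; grouping by letter gives 2 tracks.
Subsequence A = 67, 68, 69, 70, 71, 72, 73, 74, 75: adding 1 each time.
Subsequence B = 30, -30, 30, -30, 30, -30, 30, -30, 30: alternating ±30.
The 27th slot belongs to subsequence A; its 15th term is 81.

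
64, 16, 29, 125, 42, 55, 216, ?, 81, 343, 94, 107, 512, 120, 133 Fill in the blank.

Reading positions in blocks of 3 reveals the pattern ABB — 2 tracks woven together.
Stream A: 64, 125, 216, 343, 512. Consecutive cubes n³ from n = 4.
Stream B: 16, 29, 42, 55, ?, 81, 94, 107, 120, 133. Arithmetic, step +13.
Stream B's pattern makes the blank 68.

68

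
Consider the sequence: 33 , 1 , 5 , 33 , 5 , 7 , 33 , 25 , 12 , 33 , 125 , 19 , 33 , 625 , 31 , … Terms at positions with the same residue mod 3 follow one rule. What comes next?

Split by position mod 3: positions 1, 4, 7, … form one track, and each other residue class forms its own.
Subsequence A: 33, 33, 33, 33, 33. Constant 33.
Subsequence B: 1, 5, 25, 125, 625. Multiplying by 5 each time.
Subsequence C: 5, 7, 12, 19, 31. A Fibonacci-like recurrence a_n = a_{n-1} + a_{n-2}.
Position 16 → subsequence A, term 6 = 33.

33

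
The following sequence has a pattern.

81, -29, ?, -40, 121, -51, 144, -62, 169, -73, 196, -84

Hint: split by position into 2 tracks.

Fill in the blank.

100

Odd-indexed and even-indexed terms follow separate rules.
Track A: 81, ?, 121, 144, 169, 196 (consecutive squares n² from n = 9).
Track B: -29, -40, -51, -62, -73, -84 (linear: a_n = -18 − 11·n).
Filling track A at index 2 by its rule yields 100.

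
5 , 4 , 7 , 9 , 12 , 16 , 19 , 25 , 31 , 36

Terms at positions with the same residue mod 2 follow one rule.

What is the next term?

Split by position mod 2 into 2 tracks.
Subsequence A: 5, 7, 12, 19, 31 — a Fibonacci-like recurrence a_n = a_{n-1} + a_{n-2}.
Subsequence B: 4, 9, 16, 25, 36 — the squares 2², 3², 4², ….
Term 11 comes from subsequence A (its 6th entry): 50.

50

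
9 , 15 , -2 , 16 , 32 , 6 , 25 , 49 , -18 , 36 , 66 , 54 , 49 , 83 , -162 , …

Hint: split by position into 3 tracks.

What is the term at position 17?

Split by position mod 3: positions 1, 4, 7, … form one track, and each other residue class forms its own.
Track A: 9, 16, 25, 36, 49 (consecutive squares n² from n = 3).
Track B: 15, 32, 49, 66, 83 (arithmetic, step +17).
Track C: -2, 6, -18, 54, -162 (a geometric progression (common ratio -3)).
Position 17 falls in track B as its term 6, giving 100.

100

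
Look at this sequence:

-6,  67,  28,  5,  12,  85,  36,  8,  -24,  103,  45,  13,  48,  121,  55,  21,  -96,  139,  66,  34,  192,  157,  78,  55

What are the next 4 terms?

Split by position mod 4 into 4 tracks.
Subsequence A: -6, 12, -24, 48, -96, 192 — geometric with ratio -2.
Subsequence B: 67, 85, 103, 121, 139, 157 — arithmetic with common difference +18.
Subsequence C: 28, 36, 45, 55, 66, 78 — triangular numbers n(n+1)/2 for n = 7, 8, ….
Subsequence D: 5, 8, 13, 21, 34, 55 — each term equals the sum of the previous two.
The 25th slot belongs to subsequence A; its 7th term is -384.
Position 26 → subsequence B, term 7 = 175.
The 27th slot belongs to subsequence C; its 7th term is 91.
Position 28 falls in subsequence D as its term 7, giving 89.

-384, 175, 91, 89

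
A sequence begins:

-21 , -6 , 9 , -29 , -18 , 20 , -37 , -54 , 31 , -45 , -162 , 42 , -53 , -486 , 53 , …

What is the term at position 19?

-69

The terms cycle through 3 interleaved subsequences.
Subsequence A is -21, -29, -37, -45, -53, which is linear: a_n = -13 − 8·n.
Subsequence B is -6, -18, -54, -162, -486, which is multiplying by 3 each time.
Subsequence C is 9, 20, 31, 42, 53, which is linear: a_n = -2 + 11·n.
The 19th slot belongs to subsequence A; its 7th term is -69.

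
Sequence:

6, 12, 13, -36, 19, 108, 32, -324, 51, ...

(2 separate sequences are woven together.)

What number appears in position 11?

83

The terms cycle through 2 interleaved subsequences.
Stream A: 6, 13, 19, 32, 51 (Fibonacci-style (each term is the sum of the two before it)).
Stream B: 12, -36, 108, -324 (multiplying by -3 each time).
Position 11 falls in stream A as its term 6, giving 83.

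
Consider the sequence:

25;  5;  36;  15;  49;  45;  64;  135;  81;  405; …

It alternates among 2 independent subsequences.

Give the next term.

Split by position mod 2 into 2 tracks.
Stream A = 25, 36, 49, 64, 81: perfect squares starting at 5².
Stream B = 5, 15, 45, 135, 405: a geometric progression (common ratio 3).
The 11th slot belongs to stream A; its 6th term is 100.

100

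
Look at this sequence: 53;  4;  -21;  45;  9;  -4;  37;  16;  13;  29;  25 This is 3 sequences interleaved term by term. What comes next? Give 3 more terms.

30, 21, 36

Split by position mod 3 into 3 tracks.
Subsequence A: 53, 45, 37, 29. Subtracting 8 each time.
Subsequence B: 4, 9, 16, 25. Perfect squares starting at 2².
Subsequence C: -21, -4, 13. Arithmetic with common difference +17.
Position 12 → subsequence C, term 4 = 30.
Term 13 comes from subsequence A (its 5th entry): 21.
Term 14 comes from subsequence B (its 5th entry): 36.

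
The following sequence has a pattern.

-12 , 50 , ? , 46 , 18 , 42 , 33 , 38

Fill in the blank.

Split by position mod 2 into 2 tracks.
Subsequence A: -12, ?, 18, 33. Arithmetic, step +15.
Subsequence B: 50, 46, 42, 38. Subtracting 4 each time.
Subsequence A's pattern makes the blank 3.

3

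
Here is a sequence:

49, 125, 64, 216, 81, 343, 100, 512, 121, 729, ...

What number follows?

144

Positions 1, 3, 5, … form one subsequence and positions 2, 4, 6, … form another.
Stream A: 49, 64, 81, 100, 121 (perfect squares starting at 7²).
Stream B: 125, 216, 343, 512, 729 (perfect cubes starting at 5³).
The 11th slot belongs to stream A; its 6th term is 144.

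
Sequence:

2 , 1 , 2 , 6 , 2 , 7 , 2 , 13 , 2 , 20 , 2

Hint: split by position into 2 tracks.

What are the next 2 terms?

Taking every 2nd term gives 2 separate tracks.
Track A: 2, 2, 2, 2, 2, 2 (the constant sequence 2).
Track B: 1, 6, 7, 13, 20 (each term equals the sum of the previous two).
Position 12 falls in track B as its term 6, giving 33.
Term 13 comes from track A (its 7th entry): 2.

33, 2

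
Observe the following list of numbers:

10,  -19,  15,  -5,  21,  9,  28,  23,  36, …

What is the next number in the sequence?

Positions 1, 3, 5, … form one subsequence and positions 2, 4, 6, … form another.
Subsequence A is 10, 15, 21, 28, 36, which is the triangular numbers T_4, T_5, ….
Subsequence B is -19, -5, 9, 23, which is arithmetic with common difference +14.
Term 10 comes from subsequence B (its 5th entry): 37.

37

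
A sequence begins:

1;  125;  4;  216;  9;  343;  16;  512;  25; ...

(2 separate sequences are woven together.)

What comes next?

Taking every 2nd term gives 2 separate tracks.
Subsequence A: 1, 4, 9, 16, 25 (the squares 1², 2², 3², …).
Subsequence B: 125, 216, 343, 512 (the cubes 5³, 6³, 7³, …).
The 10th slot belongs to subsequence B; its 5th term is 729.

729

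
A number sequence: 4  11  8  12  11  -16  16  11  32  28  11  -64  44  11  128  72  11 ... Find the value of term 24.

Split by position mod 3 into 3 tracks.
Stream A: 4, 12, 16, 28, 44, 72 — each term equals the sum of the previous two.
Stream B: 11, 11, 11, 11, 11, 11 — the constant sequence 11.
Stream C: 8, -16, 32, -64, 128 — geometric with ratio -2.
The 24th slot belongs to stream C; its 8th term is -1024.

-1024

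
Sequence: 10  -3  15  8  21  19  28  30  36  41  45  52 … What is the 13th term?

55

Taking every 2nd term gives 2 separate tracks.
Subsequence A: 10, 15, 21, 28, 36, 45. Triangular numbers n(n+1)/2 for n = 4, 5, ….
Subsequence B: -3, 8, 19, 30, 41, 52. Adding 11 each time.
Position 13 falls in subsequence A as its term 7, giving 55.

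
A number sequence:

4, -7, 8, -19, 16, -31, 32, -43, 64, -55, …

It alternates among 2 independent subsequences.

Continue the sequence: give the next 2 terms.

128, -67

Positions 1, 3, 5, … form one subsequence and positions 2, 4, 6, … form another.
Stream A = 4, 8, 16, 32, 64: powers 2^2, 2^3, 2^4, ….
Stream B = -7, -19, -31, -43, -55: arithmetic, step −12.
Position 11 → stream A, term 6 = 128.
Position 12 falls in stream B as its term 6, giving -67.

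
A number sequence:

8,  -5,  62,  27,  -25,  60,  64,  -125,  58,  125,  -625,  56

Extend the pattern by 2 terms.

216, -3125

Read the sequence 3 terms at a time; column i is its own pattern.
Subsequence A = 8, 27, 64, 125: the cubes 2³, 3³, 4³, ….
Subsequence B = -5, -25, -125, -625: a geometric progression (common ratio 5).
Subsequence C = 62, 60, 58, 56: arithmetic with common difference −2.
The 13th slot belongs to subsequence A; its 5th term is 216.
Position 14 falls in subsequence B as its term 5, giving -3125.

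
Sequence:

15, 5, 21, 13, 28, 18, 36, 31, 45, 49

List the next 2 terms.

55, 80

Positions 1, 3, 5, … form one subsequence and positions 2, 4, 6, … form another.
Track A = 15, 21, 28, 36, 45: the triangular numbers T_5, T_6, ….
Track B = 5, 13, 18, 31, 49: a Fibonacci-like recurrence a_n = a_{n-1} + a_{n-2}.
Position 11 falls in track A as its term 6, giving 55.
Term 12 comes from track B (its 6th entry): 80.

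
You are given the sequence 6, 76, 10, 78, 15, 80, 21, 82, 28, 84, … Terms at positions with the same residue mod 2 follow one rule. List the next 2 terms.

36, 86

Split by position mod 2 into 2 tracks.
Track A: 6, 10, 15, 21, 28. Triangular numbers n(n+1)/2 for n = 3, 4, ….
Track B: 76, 78, 80, 82, 84. Arithmetic with common difference +2.
Term 11 comes from track A (its 6th entry): 36.
Term 12 comes from track B (its 6th entry): 86.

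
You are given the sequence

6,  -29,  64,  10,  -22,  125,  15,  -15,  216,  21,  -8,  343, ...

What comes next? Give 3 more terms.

Taking every 3rd term gives 3 separate tracks.
Stream A is 6, 10, 15, 21, which is the triangular numbers T_3, T_4, ….
Stream B is -29, -22, -15, -8, which is adding 7 each time.
Stream C is 64, 125, 216, 343, which is perfect cubes starting at 4³.
Position 13 falls in stream A as its term 5, giving 28.
Position 14 → stream B, term 5 = -1.
Position 15 falls in stream C as its term 5, giving 512.

28, -1, 512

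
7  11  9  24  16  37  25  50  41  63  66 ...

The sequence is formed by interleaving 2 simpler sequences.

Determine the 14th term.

Odd-indexed and even-indexed terms follow separate rules.
Track A: 7, 9, 16, 25, 41, 66 — a Fibonacci-like recurrence a_n = a_{n-1} + a_{n-2}.
Track B: 11, 24, 37, 50, 63 — arithmetic, step +13.
Position 14 → track B, term 7 = 89.

89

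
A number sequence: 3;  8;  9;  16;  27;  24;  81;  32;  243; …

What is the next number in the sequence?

40

Odd-indexed and even-indexed terms follow separate rules.
Subsequence A: 3, 9, 27, 81, 243 — multiplying by 3 each time.
Subsequence B: 8, 16, 24, 32 — adding 8 each time.
Position 10 falls in subsequence B as its term 5, giving 40.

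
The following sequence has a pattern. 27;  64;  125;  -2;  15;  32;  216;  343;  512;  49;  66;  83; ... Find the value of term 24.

Positions follow the repeating pattern AAABBB; grouping by letter gives 2 tracks.
Stream A: 27, 64, 125, 216, 343, 512 — consecutive cubes n³ from n = 3.
Stream B: -2, 15, 32, 49, 66, 83 — adding 17 each time.
Position 24 → stream B, term 12 = 185.

185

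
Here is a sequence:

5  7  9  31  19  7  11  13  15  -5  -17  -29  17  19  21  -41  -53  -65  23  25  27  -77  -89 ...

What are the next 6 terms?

Reading positions in blocks of 6 reveals the pattern AAABBB — 2 tracks woven together.
Track A = 5, 7, 9, 11, 13, 15, 17, 19, 21, 23, 25, 27: arithmetic, step +2.
Track B = 31, 19, 7, -5, -17, -29, -41, -53, -65, -77, -89: linear: a_n = 43 − 12·n.
Position 24 falls in track B as its term 12, giving -101.
The 25th slot belongs to track A; its 13th term is 29.
Term 26 comes from track A (its 14th entry): 31.
Term 27 comes from track A (its 15th entry): 33.
Position 28 falls in track B as its term 13, giving -113.
Position 29 falls in track B as its term 14, giving -125.

-101, 29, 31, 33, -113, -125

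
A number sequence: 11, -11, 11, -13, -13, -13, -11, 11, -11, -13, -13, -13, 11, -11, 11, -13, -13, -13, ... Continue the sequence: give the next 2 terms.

-11, 11

Positions follow the repeating pattern AAABBB; grouping by letter gives 2 tracks.
Subsequence A: 11, -11, 11, -11, 11, -11, 11, -11, 11 (oscillating between 11 and -11).
Subsequence B: -13, -13, -13, -13, -13, -13, -13, -13, -13 (always -13).
The 19th slot belongs to subsequence A; its 10th term is -11.
Position 20 falls in subsequence A as its term 11, giving 11.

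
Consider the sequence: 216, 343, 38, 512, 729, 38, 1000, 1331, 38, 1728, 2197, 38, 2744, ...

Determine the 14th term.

3375

The slot pattern repeats as AAB (period 3), so there are 2 interleaved tracks.
Track A is 216, 343, 512, 729, 1000, 1331, 1728, 2197, 2744, which is the cubes 6³, 7³, 8³, ….
Track B is 38, 38, 38, 38, which is always 38.
The 14th slot belongs to track A; its 10th term is 3375.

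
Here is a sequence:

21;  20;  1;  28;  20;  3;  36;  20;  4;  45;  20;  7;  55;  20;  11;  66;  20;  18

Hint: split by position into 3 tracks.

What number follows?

78

Taking every 3rd term gives 3 separate tracks.
Stream A is 21, 28, 36, 45, 55, 66, which is triangular numbers n(n+1)/2 for n = 6, 7, ….
Stream B is 20, 20, 20, 20, 20, 20, which is constant 20.
Stream C is 1, 3, 4, 7, 11, 18, which is each term equals the sum of the previous two.
Position 19 falls in stream A as its term 7, giving 78.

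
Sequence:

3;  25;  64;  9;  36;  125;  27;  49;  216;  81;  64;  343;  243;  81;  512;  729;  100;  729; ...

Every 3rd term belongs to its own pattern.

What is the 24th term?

Taking every 3rd term gives 3 separate tracks.
Track A: 3, 9, 27, 81, 243, 729. Geometric, ×3 each step.
Track B: 25, 36, 49, 64, 81, 100. Consecutive squares n² from n = 5.
Track C: 64, 125, 216, 343, 512, 729. Consecutive cubes n³ from n = 4.
The 24th slot belongs to track C; its 8th term is 1331.

1331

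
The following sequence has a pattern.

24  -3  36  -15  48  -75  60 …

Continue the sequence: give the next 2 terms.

-375, 72

The terms cycle through 2 interleaved subsequences.
Stream A: 24, 36, 48, 60 (adding 12 each time).
Stream B: -3, -15, -75 (geometric, ×5 each step).
Position 8 → stream B, term 4 = -375.
The 9th slot belongs to stream A; its 5th term is 72.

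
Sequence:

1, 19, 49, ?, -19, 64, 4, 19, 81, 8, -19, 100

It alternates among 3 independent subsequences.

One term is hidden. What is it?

2

The terms cycle through 3 interleaved subsequences.
Subsequence A = 1, ?, 4, 8: powers 2^0, 2^1, 2^2, ….
Subsequence B = 19, -19, 19, -19: alternating ±19.
Subsequence C = 49, 64, 81, 100: consecutive squares n² from n = 7.
Subsequence A's pattern makes the blank 2.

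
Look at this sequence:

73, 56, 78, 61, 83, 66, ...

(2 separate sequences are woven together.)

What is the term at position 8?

The terms cycle through 2 interleaved subsequences.
Subsequence A: 73, 78, 83. Arithmetic with common difference +5.
Subsequence B: 56, 61, 66. Adding 5 each time.
The 8th slot belongs to subsequence B; its 4th term is 71.

71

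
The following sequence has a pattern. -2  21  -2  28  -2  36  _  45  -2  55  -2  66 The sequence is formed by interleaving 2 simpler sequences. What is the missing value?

Taking every 2nd term gives 2 separate tracks.
Track A: -2, -2, -2, ?, -2, -2. The constant sequence -2.
Track B: 21, 28, 36, 45, 55, 66. Triangular numbers n(n+1)/2 for n = 6, 7, ….
The gap is track A's term 4; the rule gives -2.

-2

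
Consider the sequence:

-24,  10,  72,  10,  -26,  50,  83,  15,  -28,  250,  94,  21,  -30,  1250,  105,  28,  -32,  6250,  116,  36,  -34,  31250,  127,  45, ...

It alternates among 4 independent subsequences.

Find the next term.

-36

Read the sequence 4 terms at a time; column i is its own pattern.
Subsequence A is -24, -26, -28, -30, -32, -34, which is linear: a_n = -22 − 2·n.
Subsequence B is 10, 50, 250, 1250, 6250, 31250, which is a geometric progression (common ratio 5).
Subsequence C is 72, 83, 94, 105, 116, 127, which is linear: a_n = 61 + 11·n.
Subsequence D is 10, 15, 21, 28, 36, 45, which is triangular numbers n(n+1)/2 for n = 4, 5, ….
Position 25 → subsequence A, term 7 = -36.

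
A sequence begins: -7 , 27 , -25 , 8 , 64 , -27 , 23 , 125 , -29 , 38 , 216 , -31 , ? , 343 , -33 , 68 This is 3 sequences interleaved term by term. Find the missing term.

53

Read the sequence 3 terms at a time; column i is its own pattern.
Stream A: -7, 8, 23, 38, ?, 68. Arithmetic with common difference +15.
Stream B: 27, 64, 125, 216, 343. Consecutive cubes n³ from n = 3.
Stream C: -25, -27, -29, -31, -33. Linear: a_n = -23 − 2·n.
Stream A's pattern makes the blank 53.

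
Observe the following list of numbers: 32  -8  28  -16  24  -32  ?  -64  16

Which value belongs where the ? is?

Positions 1, 3, 5, … form one subsequence and positions 2, 4, 6, … form another.
Track A is 32, 28, 24, ?, 16, which is arithmetic, step −4.
Track B is -8, -16, -32, -64, which is geometric, ×2 each step.
The gap is track A's term 4; the rule gives 20.

20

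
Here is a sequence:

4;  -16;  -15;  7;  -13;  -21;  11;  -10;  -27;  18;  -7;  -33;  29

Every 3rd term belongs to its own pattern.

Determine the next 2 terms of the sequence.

Split by position mod 3: positions 1, 4, 7, … form one track, and each other residue class forms its own.
Track A = 4, 7, 11, 18, 29: Fibonacci-style (each term is the sum of the two before it).
Track B = -16, -13, -10, -7: arithmetic, step +3.
Track C = -15, -21, -27, -33: arithmetic, step −6.
The 14th slot belongs to track B; its 5th term is -4.
Position 15 falls in track C as its term 5, giving -39.

-4, -39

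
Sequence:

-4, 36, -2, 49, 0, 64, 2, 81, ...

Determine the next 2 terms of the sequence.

Positions 1, 3, 5, … form one subsequence and positions 2, 4, 6, … form another.
Track A: -4, -2, 0, 2. Adding 2 each time.
Track B: 36, 49, 64, 81. Perfect squares starting at 6².
Position 9 → track A, term 5 = 4.
The 10th slot belongs to track B; its 5th term is 100.

4, 100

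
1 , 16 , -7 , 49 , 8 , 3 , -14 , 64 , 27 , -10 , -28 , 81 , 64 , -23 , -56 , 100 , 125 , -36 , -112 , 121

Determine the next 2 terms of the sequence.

Split by position mod 4 into 4 tracks.
Track A: 1, 8, 27, 64, 125. Perfect cubes starting at 1³.
Track B: 16, 3, -10, -23, -36. Arithmetic, step −13.
Track C: -7, -14, -28, -56, -112. A geometric progression (common ratio 2).
Track D: 49, 64, 81, 100, 121. Perfect squares starting at 7².
Term 21 comes from track A (its 6th entry): 216.
Position 22 falls in track B as its term 6, giving -49.

216, -49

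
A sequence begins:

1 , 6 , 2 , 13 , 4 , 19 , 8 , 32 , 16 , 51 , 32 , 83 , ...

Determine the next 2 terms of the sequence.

64, 134

Split by position mod 2 into 2 tracks.
Track A: 1, 2, 4, 8, 16, 32. Successive powers of 2.
Track B: 6, 13, 19, 32, 51, 83. Fibonacci-style (each term is the sum of the two before it).
Position 13 → track A, term 7 = 64.
Position 14 → track B, term 7 = 134.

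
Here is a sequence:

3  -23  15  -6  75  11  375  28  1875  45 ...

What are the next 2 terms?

9375, 62

Taking every 2nd term gives 2 separate tracks.
Track A is 3, 15, 75, 375, 1875, which is a geometric progression (common ratio 5).
Track B is -23, -6, 11, 28, 45, which is arithmetic, step +17.
Term 11 comes from track A (its 6th entry): 9375.
Term 12 comes from track B (its 6th entry): 62.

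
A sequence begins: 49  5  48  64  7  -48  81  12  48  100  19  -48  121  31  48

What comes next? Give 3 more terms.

Split by position mod 3 into 3 tracks.
Stream A is 49, 64, 81, 100, 121, which is the squares 7², 8², 9², ….
Stream B is 5, 7, 12, 19, 31, which is a Fibonacci-like recurrence a_n = a_{n-1} + a_{n-2}.
Stream C is 48, -48, 48, -48, 48, which is the oscillation 48·(−1)^(n+1).
Position 16 falls in stream A as its term 6, giving 144.
Term 17 comes from stream B (its 6th entry): 50.
Position 18 → stream C, term 6 = -48.

144, 50, -48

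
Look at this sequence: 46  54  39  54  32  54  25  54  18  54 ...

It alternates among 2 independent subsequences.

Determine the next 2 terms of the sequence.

The terms cycle through 2 interleaved subsequences.
Track A: 46, 39, 32, 25, 18 (arithmetic with common difference −7).
Track B: 54, 54, 54, 54, 54 (always 54).
Position 11 → track A, term 6 = 11.
Position 12 falls in track B as its term 6, giving 54.

11, 54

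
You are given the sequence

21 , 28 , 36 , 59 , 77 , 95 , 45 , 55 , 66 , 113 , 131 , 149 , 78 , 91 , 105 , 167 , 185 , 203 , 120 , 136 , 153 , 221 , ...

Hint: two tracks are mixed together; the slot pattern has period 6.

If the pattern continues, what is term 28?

275

The slot pattern repeats as AAABBB (period 6), so there are 2 interleaved tracks.
Track A: 21, 28, 36, 45, 55, 66, 78, 91, 105, 120, 136, 153 (triangular numbers n(n+1)/2 for n = 6, 7, …).
Track B: 59, 77, 95, 113, 131, 149, 167, 185, 203, 221 (adding 18 each time).
Position 28 falls in track B as its term 13, giving 275.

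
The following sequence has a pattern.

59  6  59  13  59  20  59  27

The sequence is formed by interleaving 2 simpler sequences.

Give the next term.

Taking every 2nd term gives 2 separate tracks.
Subsequence A is 59, 59, 59, 59, which is constant 59.
Subsequence B is 6, 13, 20, 27, which is arithmetic, step +7.
Term 9 comes from subsequence A (its 5th entry): 59.

59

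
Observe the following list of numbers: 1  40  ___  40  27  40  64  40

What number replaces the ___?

8

The terms cycle through 2 interleaved subsequences.
Stream A = 1, ?, 27, 64: the cubes 1³, 2³, 3³, ….
Stream B = 40, 40, 40, 40: the constant sequence 40.
The gap is stream A's term 2; the rule gives 8.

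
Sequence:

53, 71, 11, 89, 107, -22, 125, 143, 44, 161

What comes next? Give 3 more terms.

The slot pattern repeats as AAB (period 3), so there are 2 interleaved tracks.
Subsequence A = 53, 71, 89, 107, 125, 143, 161: arithmetic with common difference +18.
Subsequence B = 11, -22, 44: multiplying by -2 each time.
Position 11 falls in subsequence A as its term 8, giving 179.
Position 12 falls in subsequence B as its term 4, giving -88.
Position 13 → subsequence A, term 9 = 197.

179, -88, 197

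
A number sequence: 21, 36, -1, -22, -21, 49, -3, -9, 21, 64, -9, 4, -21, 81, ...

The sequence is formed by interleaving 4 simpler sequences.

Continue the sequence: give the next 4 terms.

Split by position mod 4 into 4 tracks.
Stream A is 21, -21, 21, -21, which is the oscillation 21·(−1)^(n+1).
Stream B is 36, 49, 64, 81, which is perfect squares starting at 6².
Stream C is -1, -3, -9, which is geometric, ×3 each step.
Stream D is -22, -9, 4, which is arithmetic with common difference +13.
Term 15 comes from stream C (its 4th entry): -27.
The 16th slot belongs to stream D; its 4th term is 17.
Position 17 → stream A, term 5 = 21.
The 18th slot belongs to stream B; its 5th term is 100.

-27, 17, 21, 100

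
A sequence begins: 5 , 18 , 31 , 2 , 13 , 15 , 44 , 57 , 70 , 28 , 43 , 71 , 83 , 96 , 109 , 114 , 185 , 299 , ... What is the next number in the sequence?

The slot pattern repeats as AAABBB (period 6), so there are 2 interleaved tracks.
Subsequence A: 5, 18, 31, 44, 57, 70, 83, 96, 109 — arithmetic with common difference +13.
Subsequence B: 2, 13, 15, 28, 43, 71, 114, 185, 299 — each term equals the sum of the previous two.
Position 19 → subsequence A, term 10 = 122.

122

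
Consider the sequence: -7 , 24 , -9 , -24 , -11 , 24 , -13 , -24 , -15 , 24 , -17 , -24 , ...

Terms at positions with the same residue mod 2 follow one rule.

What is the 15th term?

-21

Odd-indexed and even-indexed terms follow separate rules.
Track A: -7, -9, -11, -13, -15, -17. Linear: a_n = -5 − 2·n.
Track B: 24, -24, 24, -24, 24, -24. Oscillating between 24 and -24.
Position 15 → track A, term 8 = -21.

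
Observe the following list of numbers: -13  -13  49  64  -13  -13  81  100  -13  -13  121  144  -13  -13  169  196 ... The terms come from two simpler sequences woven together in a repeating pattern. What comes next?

-13

Reading positions in blocks of 4 reveals the pattern AABB — 2 tracks woven together.
Track A = -13, -13, -13, -13, -13, -13, -13, -13: the constant sequence -13.
Track B = 49, 64, 81, 100, 121, 144, 169, 196: consecutive squares n² from n = 7.
Position 17 falls in track A as its term 9, giving -13.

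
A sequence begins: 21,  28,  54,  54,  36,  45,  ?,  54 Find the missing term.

54

Positions follow the repeating pattern AABB; grouping by letter gives 2 tracks.
Track A: 21, 28, 36, 45 (the triangular numbers T_6, T_7, …).
Track B: 54, 54, ?, 54 (constant 54).
Filling track B at index 3 by its rule yields 54.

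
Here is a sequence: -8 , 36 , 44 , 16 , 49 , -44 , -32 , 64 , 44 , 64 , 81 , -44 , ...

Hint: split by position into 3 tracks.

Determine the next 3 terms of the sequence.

-128, 100, 44

The terms cycle through 3 interleaved subsequences.
Track A: -8, 16, -32, 64. A geometric progression (common ratio -2).
Track B: 36, 49, 64, 81. Consecutive squares n² from n = 6.
Track C: 44, -44, 44, -44. Alternating ±44.
Position 13 falls in track A as its term 5, giving -128.
Position 14 falls in track B as its term 5, giving 100.
Position 15 → track C, term 5 = 44.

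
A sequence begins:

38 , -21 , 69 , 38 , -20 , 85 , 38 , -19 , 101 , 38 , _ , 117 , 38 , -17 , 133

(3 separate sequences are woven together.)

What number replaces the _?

Split by position mod 3: positions 1, 4, 7, … form one track, and each other residue class forms its own.
Subsequence A: 38, 38, 38, 38, 38 (always 38).
Subsequence B: -21, -20, -19, ?, -17 (arithmetic with common difference +1).
Subsequence C: 69, 85, 101, 117, 133 (adding 16 each time).
Filling subsequence B at index 4 by its rule yields -18.

-18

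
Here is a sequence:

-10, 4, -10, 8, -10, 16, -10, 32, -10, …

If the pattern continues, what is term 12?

Split by position mod 2 into 2 tracks.
Track A: -10, -10, -10, -10, -10. The constant sequence -10.
Track B: 4, 8, 16, 32. Powers 2^2, 2^3, 2^4, ….
The 12th slot belongs to track B; its 6th term is 128.

128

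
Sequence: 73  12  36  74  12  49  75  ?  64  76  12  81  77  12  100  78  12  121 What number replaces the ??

Taking every 3rd term gives 3 separate tracks.
Track A is 73, 74, 75, 76, 77, 78, which is linear: a_n = 72 + n.
Track B is 12, 12, ?, 12, 12, 12, which is the constant sequence 12.
Track C is 36, 49, 64, 81, 100, 121, which is the squares 6², 7², 8², ….
Filling track B at index 3 by its rule yields 12.

12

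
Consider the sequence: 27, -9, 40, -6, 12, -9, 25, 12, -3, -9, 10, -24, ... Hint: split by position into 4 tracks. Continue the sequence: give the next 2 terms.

-18, -9

Split by position mod 4: positions 1, 5, 9, … form one track, and each other residue class forms its own.
Track A is 27, 12, -3, which is linear: a_n = 42 − 15·n.
Track B is -9, -9, -9, which is the constant sequence -9.
Track C is 40, 25, 10, which is subtracting 15 each time.
Track D is -6, 12, -24, which is geometric with ratio -2.
Term 13 comes from track A (its 4th entry): -18.
Position 14 → track B, term 4 = -9.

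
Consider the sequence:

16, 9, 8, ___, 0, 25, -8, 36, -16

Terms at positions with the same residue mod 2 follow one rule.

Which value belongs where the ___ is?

Split by position mod 2 into 2 tracks.
Track A: 16, 8, 0, -8, -16 (arithmetic, step −8).
Track B: 9, ?, 25, 36 (the squares 3², 4², 5², …).
So the missing entry in track B is 16.

16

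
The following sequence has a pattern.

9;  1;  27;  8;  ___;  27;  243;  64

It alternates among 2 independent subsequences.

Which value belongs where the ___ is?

81

Odd-indexed and even-indexed terms follow separate rules.
Subsequence A: 9, 27, ?, 243 — powers 3^2, 3^3, 3^4, ….
Subsequence B: 1, 8, 27, 64 — consecutive cubes n³ from n = 1.
Subsequence A's pattern makes the blank 81.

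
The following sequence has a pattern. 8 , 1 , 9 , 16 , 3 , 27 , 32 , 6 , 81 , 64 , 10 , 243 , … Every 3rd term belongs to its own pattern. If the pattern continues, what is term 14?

Split by position mod 3: positions 1, 4, 7, … form one track, and each other residue class forms its own.
Subsequence A: 8, 16, 32, 64 (a geometric progression (common ratio 2)).
Subsequence B: 1, 3, 6, 10 (triangular numbers starting at T_1).
Subsequence C: 9, 27, 81, 243 (powers 3^2, 3^3, 3^4, …).
The 14th slot belongs to subsequence B; its 5th term is 15.

15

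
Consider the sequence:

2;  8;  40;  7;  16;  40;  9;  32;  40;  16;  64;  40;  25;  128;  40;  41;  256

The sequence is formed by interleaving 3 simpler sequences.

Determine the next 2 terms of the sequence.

40, 66

Read the sequence 3 terms at a time; column i is its own pattern.
Track A = 2, 7, 9, 16, 25, 41: each term equals the sum of the previous two.
Track B = 8, 16, 32, 64, 128, 256: powers of 2.
Track C = 40, 40, 40, 40, 40: always 40.
Term 18 comes from track C (its 6th entry): 40.
Position 19 → track A, term 7 = 66.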